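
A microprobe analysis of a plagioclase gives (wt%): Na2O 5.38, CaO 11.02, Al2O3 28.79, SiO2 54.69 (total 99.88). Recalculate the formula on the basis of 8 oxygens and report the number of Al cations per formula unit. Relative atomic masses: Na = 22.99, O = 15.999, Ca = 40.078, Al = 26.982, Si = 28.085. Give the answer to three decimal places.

1.531 Al apfu

Na2O (M=61.979): mol = 0.08680; Na = 0.17360, O = 0.08680.
CaO (M=56.077): mol = 0.19652; Ca = 0.19652, O = 0.19652.
Al2O3 (M=101.961): mol = 0.28236; Al = 0.56472, O = 0.84708.
SiO2 (M=60.083): mol = 0.91024; Si = 0.91024, O = 1.82048.
ΣO = 2.95088; factor = 8/ΣO = 2.71106.
Al apfu = 0.56472 × 2.71106 = 1.531.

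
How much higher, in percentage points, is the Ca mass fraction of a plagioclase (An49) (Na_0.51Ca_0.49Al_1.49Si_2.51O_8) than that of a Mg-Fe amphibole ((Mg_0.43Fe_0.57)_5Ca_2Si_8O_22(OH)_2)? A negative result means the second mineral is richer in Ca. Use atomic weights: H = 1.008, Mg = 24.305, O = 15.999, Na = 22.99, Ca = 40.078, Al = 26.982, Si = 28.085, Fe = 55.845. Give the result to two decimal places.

-1.61 percentage points

M(Na_0.51Ca_0.49Al_1.49Si_2.51O_8) = 270.052 g/mol, so wt% Ca = 19.638/270.052 × 100 = 7.27%.
M((Mg_0.43Fe_0.57)_5Ca_2Si_8O_22(OH)_2) = 902.242 g/mol, so wt% Ca = 80.156/902.242 × 100 = 8.88%.
7.27 − 8.88 = -1.61 pp.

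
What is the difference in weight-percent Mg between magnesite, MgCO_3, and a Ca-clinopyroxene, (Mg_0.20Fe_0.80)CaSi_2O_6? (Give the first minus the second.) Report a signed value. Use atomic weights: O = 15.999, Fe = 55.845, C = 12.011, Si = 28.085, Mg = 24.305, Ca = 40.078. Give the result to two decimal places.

Mg in MgCO_3: molar mass 84.313 g/mol; 1×24.305 = 24.305 g → 28.83 wt%.
Mg in (Mg_0.20Fe_0.80)CaSi_2O_6: molar mass 241.779 g/mol; 0.20×24.305 = 4.861 g → 2.01 wt%.
Difference = 28.83 − 2.01 = 26.82 percentage points.

26.82 percentage points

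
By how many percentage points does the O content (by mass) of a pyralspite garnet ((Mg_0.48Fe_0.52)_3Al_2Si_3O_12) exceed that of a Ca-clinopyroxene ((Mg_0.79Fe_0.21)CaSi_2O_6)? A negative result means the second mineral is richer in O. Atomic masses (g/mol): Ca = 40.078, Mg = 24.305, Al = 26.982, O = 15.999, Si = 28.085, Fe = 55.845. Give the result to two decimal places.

-0.57 percentage points

First mineral: 191.988 g O in 452.324 g formula = 42.44 wt% O.
Second mineral: 95.994 g O in 223.170 g formula = 43.01 wt% O.
42.44% − 43.01% gives a difference of -0.57 percentage points.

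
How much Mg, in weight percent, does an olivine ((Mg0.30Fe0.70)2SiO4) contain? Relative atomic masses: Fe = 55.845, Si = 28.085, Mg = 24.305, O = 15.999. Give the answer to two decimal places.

7.89 weight percent

Molar mass of (Mg0.30Fe0.70)2SiO4: 0.60·24.305 + 1.40·55.845 + 1·28.085 + 4·15.999 = 184.847 g/mol.
Mass of Mg per formula unit: 0.60 × 24.305 = 14.583 g.
Weight fraction Mg = 14.583 / 184.847 = 0.0789.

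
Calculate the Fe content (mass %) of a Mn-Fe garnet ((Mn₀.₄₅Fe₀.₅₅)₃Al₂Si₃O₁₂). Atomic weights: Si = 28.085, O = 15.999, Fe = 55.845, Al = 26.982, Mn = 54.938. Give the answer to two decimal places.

Formula mass = 1.35×54.938 + 1.65×55.845 + 2×26.982 + 3×28.085 + 12×15.999 = 496.518 g/mol, of which 92.144 g is Fe.
So Fe makes up 92.144/496.518 = 0.1856 of the mass, i.e. 18.56%.

18.56 mass %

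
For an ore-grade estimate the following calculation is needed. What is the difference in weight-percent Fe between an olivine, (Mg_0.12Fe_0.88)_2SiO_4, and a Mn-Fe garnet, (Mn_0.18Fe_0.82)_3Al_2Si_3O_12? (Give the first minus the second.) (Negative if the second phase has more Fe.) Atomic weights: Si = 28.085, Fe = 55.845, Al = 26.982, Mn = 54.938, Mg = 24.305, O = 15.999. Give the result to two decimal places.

22.47 percentage points

First mineral: 98.287 g Fe in 196.201 g formula = 50.10 wt% Fe.
Second mineral: 137.379 g Fe in 497.252 g formula = 27.63 wt% Fe.
50.10% − 27.63% gives a difference of 22.47 percentage points.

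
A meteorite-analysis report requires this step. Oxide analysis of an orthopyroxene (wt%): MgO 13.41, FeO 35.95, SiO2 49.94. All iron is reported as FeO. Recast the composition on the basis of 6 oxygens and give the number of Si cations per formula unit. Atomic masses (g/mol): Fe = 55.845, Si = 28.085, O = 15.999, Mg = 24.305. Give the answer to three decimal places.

1.998 Si apfu

13.41 wt% MgO ÷ 40.304 g/mol = 0.33272 mol, giving 0.33272 Mg and 0.33272 O.
35.95 wt% FeO ÷ 71.844 g/mol = 0.50039 mol, giving 0.50039 Fe and 0.50039 O.
49.94 wt% SiO2 ÷ 60.083 g/mol = 0.83118 mol, giving 0.83118 Si and 1.66236 O.
Oxygen sums to 2.49547; scaling by 6/2.49547 = 2.40436 puts the formula on 6 O.
Si: 0.83118 × 2.40436 = 1.998 atoms per formula unit.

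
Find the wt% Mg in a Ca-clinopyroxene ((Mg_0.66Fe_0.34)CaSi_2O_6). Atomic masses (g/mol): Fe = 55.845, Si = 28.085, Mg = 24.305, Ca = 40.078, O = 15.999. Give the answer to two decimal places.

7.06 wt%

Molar mass of (Mg_0.66Fe_0.34)CaSi_2O_6: 0.66·24.305 + 0.34·55.845 + 1·40.078 + 2·28.085 + 6·15.999 = 227.271 g/mol.
Mass of Mg per formula unit: 0.66 × 24.305 = 16.041 g.
Weight fraction Mg = 16.041 / 227.271 = 0.0706.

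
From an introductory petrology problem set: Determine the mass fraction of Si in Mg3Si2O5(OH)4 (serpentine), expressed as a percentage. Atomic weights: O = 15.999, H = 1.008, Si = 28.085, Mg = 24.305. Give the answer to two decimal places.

Molar mass of Mg3Si2O5(OH)4: 3·24.305 + 2·28.085 + 9·15.999 + 4·1.008 = 277.108 g/mol.
Mass of Si per formula unit: 2 × 28.085 = 56.170 g.
Weight fraction Si = 56.170 / 277.108 = 0.2027.

20.27 mass %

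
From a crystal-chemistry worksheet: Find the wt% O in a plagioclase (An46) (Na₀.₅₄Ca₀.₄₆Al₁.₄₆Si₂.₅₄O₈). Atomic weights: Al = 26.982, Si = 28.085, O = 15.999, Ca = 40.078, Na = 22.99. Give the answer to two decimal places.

47.48 mass %

Molar mass of Na₀.₅₄Ca₀.₄₆Al₁.₄₆Si₂.₅₄O₈: 0.54·22.99 + 0.46·40.078 + 1.46·26.982 + 2.54·28.085 + 8·15.999 = 269.572 g/mol.
Mass of O per formula unit: 8 × 15.999 = 127.992 g.
Weight fraction O = 127.992 / 269.572 = 0.4748.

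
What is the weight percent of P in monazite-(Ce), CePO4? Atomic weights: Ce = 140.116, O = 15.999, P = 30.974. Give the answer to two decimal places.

Molar mass of CePO4: 1×140.116 + 1×30.974 + 4×15.999 = 235.086 g/mol.
Mass of P per formula unit: 1 × 30.974 = 30.974 g.
Weight fraction P = 30.974 / 235.086 = 0.1318.

13.18 weight percent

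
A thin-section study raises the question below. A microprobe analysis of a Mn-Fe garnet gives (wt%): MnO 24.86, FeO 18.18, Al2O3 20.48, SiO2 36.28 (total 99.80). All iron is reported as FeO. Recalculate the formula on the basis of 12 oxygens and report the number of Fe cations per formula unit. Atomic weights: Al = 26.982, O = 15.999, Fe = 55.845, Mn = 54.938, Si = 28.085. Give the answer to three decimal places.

MnO (M=70.937): mol = 0.35045; Mn = 0.35045, O = 0.35045.
FeO (M=71.844): mol = 0.25305; Fe = 0.25305, O = 0.25305.
Al2O3 (M=101.961): mol = 0.20086; Al = 0.40172, O = 0.60258.
SiO2 (M=60.083): mol = 0.60383; Si = 0.60383, O = 1.20766.
ΣO = 2.41374; factor = 12/ΣO = 4.97154.
Fe apfu = 0.25305 × 4.97154 = 1.258.

1.258 Fe apfu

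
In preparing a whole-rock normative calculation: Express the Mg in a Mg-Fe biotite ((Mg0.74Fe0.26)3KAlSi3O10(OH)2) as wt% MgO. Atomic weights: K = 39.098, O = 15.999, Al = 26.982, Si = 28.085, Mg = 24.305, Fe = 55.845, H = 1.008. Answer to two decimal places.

20.25 wt%

M((Mg0.74Fe0.26)3KAlSi3O10(OH)2) = 441.855 g/mol; M(MgO) = 40.304 g/mol.
Moles MgO per formula unit = 2.22 Mg ÷ 1 = 2.2200.
MgO fraction = (2.2200 × 40.304) / 441.855 = 89.475/441.855 = 0.2025.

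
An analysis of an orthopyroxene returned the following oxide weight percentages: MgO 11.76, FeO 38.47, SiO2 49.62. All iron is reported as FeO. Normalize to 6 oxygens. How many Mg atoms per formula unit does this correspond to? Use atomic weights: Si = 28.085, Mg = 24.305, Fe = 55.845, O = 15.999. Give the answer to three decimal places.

MgO (M=40.304): mol = 0.29178; Mg = 0.29178, O = 0.29178.
FeO (M=71.844): mol = 0.53547; Fe = 0.53547, O = 0.53547.
SiO2 (M=60.083): mol = 0.82586; Si = 0.82586, O = 1.65172.
ΣO = 2.47897; factor = 6/ΣO = 2.42036.
Mg apfu = 0.29178 × 2.42036 = 0.706.

0.706 Mg apfu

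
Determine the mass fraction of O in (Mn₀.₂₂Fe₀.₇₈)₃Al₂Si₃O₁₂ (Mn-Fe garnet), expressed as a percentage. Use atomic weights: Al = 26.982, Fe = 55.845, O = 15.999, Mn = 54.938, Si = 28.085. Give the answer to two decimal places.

38.62 wt%

Molar mass of (Mn₀.₂₂Fe₀.₇₈)₃Al₂Si₃O₁₂: 0.66·54.938 + 2.34·55.845 + 2·26.982 + 3·28.085 + 12·15.999 = 497.143 g/mol.
Mass of O per formula unit: 12 × 15.999 = 191.988 g.
Weight fraction O = 191.988 / 497.143 = 0.3862.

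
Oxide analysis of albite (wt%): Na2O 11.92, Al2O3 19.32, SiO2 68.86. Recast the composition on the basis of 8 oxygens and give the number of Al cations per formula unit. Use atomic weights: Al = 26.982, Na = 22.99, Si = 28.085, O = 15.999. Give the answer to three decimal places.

Na2O (M=61.979): mol = 0.19232; Na = 0.38464, O = 0.19232.
Al2O3 (M=101.961): mol = 0.18948; Al = 0.37896, O = 0.56844.
SiO2 (M=60.083): mol = 1.14608; Si = 1.14608, O = 2.29216.
ΣO = 3.05292; factor = 8/ΣO = 2.62044.
Al apfu = 0.37896 × 2.62044 = 0.993.

0.993 Al apfu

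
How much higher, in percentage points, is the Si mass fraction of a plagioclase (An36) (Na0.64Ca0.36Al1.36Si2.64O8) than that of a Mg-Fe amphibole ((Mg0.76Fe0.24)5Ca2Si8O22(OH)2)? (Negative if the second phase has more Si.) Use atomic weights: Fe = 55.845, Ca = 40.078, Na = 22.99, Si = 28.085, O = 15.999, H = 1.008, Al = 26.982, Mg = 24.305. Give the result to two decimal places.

M(Na0.64Ca0.36Al1.36Si2.64O8) = 267.974 g/mol, so wt% Si = 74.144/267.974 × 100 = 27.67%.
M((Mg0.76Fe0.24)5Ca2Si8O22(OH)2) = 850.201 g/mol, so wt% Si = 224.680/850.201 × 100 = 26.43%.
27.67 − 26.43 = 1.24 pp.

1.24 percentage points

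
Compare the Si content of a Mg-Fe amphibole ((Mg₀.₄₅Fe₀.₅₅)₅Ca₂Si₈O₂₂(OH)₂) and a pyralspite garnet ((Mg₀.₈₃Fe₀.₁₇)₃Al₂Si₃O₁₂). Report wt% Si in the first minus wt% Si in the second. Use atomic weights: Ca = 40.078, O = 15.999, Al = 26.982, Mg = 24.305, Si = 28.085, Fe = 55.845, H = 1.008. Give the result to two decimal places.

Si in (Mg₀.₄₅Fe₀.₅₅)₅Ca₂Si₈O₂₂(OH)₂: molar mass 899.088 g/mol; 8×28.085 = 224.680 g → 24.99 wt%.
Si in (Mg₀.₈₃Fe₀.₁₇)₃Al₂Si₃O₁₂: molar mass 419.207 g/mol; 3×28.085 = 84.255 g → 20.10 wt%.
Difference = 24.99 − 20.10 = 4.89 percentage points.

4.89 percentage points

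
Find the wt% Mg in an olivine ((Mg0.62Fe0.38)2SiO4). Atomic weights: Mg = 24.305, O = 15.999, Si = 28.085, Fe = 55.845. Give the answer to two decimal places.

Molar mass of (Mg0.62Fe0.38)2SiO4: 1.24*24.305 + 0.76*55.845 + 1*28.085 + 4*15.999 = 164.661 g/mol.
Mass of Mg per formula unit: 1.24 × 24.305 = 30.138 g.
Weight fraction Mg = 30.138 / 164.661 = 0.1830.

18.30 wt%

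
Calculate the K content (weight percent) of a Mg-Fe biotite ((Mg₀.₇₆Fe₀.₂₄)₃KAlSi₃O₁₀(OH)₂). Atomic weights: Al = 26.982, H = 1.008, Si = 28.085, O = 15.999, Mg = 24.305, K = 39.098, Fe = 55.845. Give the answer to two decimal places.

8.89 weight percent

Formula mass = 2.28·24.305 + 0.72·55.845 + 1·39.098 + 1·26.982 + 3·28.085 + 12·15.999 + 2·1.008 = 439.963 g/mol, of which 39.098 g is K.
So K makes up 39.098/439.963 = 0.0889 of the mass, i.e. 8.89%.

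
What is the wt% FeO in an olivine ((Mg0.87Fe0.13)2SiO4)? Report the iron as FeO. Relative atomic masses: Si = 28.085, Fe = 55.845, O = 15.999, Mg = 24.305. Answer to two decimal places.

Formula mass = 148.891 g/mol.
0.26 Fe → 0.2600 mol FeO per formula unit; M(FeO) = 71.844, so FeO mass = 18.679 g.
18.679/148.891 × 100 = 12.55 wt%.

12.55 wt%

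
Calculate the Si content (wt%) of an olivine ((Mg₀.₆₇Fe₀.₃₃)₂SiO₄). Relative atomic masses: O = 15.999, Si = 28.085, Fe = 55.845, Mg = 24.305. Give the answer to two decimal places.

17.39 wt%

Formula mass = 1.34*24.305 + 0.66*55.845 + 1*28.085 + 4*15.999 = 161.507 g/mol, of which 28.085 g is Si.
So Si makes up 28.085/161.507 = 0.1739 of the mass, i.e. 17.39%.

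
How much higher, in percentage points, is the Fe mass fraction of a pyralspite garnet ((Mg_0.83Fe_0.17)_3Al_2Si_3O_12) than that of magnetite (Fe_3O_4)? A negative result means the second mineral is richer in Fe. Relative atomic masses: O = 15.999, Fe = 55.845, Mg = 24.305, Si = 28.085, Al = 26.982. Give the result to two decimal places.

First mineral: 28.481 g Fe in 419.207 g formula = 6.79 wt% Fe.
Second mineral: 167.535 g Fe in 231.531 g formula = 72.36 wt% Fe.
6.79% − 72.36% gives a difference of -65.57 percentage points.

-65.57 percentage points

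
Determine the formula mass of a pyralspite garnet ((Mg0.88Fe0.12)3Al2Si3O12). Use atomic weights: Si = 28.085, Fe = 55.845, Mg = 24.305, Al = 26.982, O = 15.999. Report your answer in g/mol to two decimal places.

414.48 g/mol

Mg: 2.64 × 24.305 = 64.1652
Fe: 0.36 × 55.845 = 20.1042
Al: 2 × 26.982 = 53.9640
Si: 3 × 28.085 = 84.2550
O: 12 × 15.999 = 191.9880
Summing the contributions gives the formula mass.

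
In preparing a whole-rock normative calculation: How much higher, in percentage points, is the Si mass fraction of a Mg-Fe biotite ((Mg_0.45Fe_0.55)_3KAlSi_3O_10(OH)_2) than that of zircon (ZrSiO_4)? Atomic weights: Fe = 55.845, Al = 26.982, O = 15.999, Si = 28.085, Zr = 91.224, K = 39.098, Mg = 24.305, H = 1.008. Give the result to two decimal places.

First mineral: 84.255 g Si in 469.295 g formula = 17.95 wt% Si.
Second mineral: 28.085 g Si in 183.305 g formula = 15.32 wt% Si.
17.95% − 15.32% gives a difference of 2.63 percentage points.

2.63 percentage points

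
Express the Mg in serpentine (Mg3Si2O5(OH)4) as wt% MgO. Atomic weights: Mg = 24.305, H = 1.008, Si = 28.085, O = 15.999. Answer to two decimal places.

M(Mg3Si2O5(OH)4) = 277.108 g/mol; M(MgO) = 40.304 g/mol.
Moles MgO per formula unit = 3 Mg ÷ 1 = 3.0000.
MgO fraction = (3.0000 × 40.304) / 277.108 = 120.912/277.108 = 0.4363.

43.63 wt%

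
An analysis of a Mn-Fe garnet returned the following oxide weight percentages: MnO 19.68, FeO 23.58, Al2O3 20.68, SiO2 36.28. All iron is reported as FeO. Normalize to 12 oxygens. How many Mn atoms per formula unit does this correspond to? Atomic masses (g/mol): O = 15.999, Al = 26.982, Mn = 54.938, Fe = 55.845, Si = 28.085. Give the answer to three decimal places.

1.375 Mn apfu

19.68 wt% MnO ÷ 70.937 g/mol = 0.27743 mol, giving 0.27743 Mn and 0.27743 O.
23.58 wt% FeO ÷ 71.844 g/mol = 0.32821 mol, giving 0.32821 Fe and 0.32821 O.
20.68 wt% Al2O3 ÷ 101.961 g/mol = 0.20282 mol, giving 0.40564 Al and 0.60846 O.
36.28 wt% SiO2 ÷ 60.083 g/mol = 0.60383 mol, giving 0.60383 Si and 1.20766 O.
Oxygen sums to 2.42176; scaling by 12/2.42176 = 4.95507 puts the formula on 12 O.
Mn: 0.27743 × 4.95507 = 1.375 atoms per formula unit.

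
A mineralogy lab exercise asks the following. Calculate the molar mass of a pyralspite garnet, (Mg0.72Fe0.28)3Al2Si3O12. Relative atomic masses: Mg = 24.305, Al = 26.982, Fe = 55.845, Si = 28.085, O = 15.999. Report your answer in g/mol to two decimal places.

429.62 g/mol

M = 2.16×24.305 + 0.84×55.845 + 2×26.982 + 3×28.085 + 12×15.999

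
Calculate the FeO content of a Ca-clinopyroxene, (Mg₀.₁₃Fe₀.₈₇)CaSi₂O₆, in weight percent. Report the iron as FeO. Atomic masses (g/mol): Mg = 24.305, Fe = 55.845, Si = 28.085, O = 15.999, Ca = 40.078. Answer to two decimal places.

Molar mass of (Mg₀.₁₃Fe₀.₈₇)CaSi₂O₆ = 0.13×24.305 + 0.87×55.845 + 1×40.078 + 2×28.085 + 6×15.999 = 243.987 g/mol.
Each formula unit contains 0.87 Fe, equivalent to 0.87/1 = 0.8700 mol FeO.
M(FeO) = 1×55.845 + 1×15.999 = 71.844 g/mol.
Mass of FeO per formula unit = 0.8700 × 71.844 = 62.504 g.
FeO wt% = 62.504 / 243.987 × 100 = 25.62%.

25.62 wt%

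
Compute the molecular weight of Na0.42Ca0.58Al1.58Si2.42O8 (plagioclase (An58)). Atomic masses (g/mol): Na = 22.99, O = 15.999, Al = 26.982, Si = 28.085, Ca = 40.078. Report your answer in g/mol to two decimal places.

271.49 g/mol

Na: 0.42 × 22.99 = 9.6558
Ca: 0.58 × 40.078 = 23.2452
Al: 1.58 × 26.982 = 42.6316
Si: 2.42 × 28.085 = 67.9657
O: 8 × 15.999 = 127.9920
Summing the contributions gives the formula mass.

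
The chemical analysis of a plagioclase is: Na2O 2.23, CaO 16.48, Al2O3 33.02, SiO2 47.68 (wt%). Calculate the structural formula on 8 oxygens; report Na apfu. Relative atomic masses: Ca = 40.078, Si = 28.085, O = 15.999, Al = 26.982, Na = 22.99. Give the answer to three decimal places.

0.199 Na apfu

Na2O: 2.23/61.979 = 0.03598 mol → 0.07196 mol Na, 0.03598 mol O.
CaO: 16.48/56.077 = 0.29388 mol → 0.29388 mol Ca, 0.29388 mol O.
Al2O3: 33.02/101.961 = 0.32385 mol → 0.64770 mol Al, 0.97155 mol O.
SiO2: 47.68/60.083 = 0.79357 mol → 0.79357 mol Si, 1.58714 mol O.
Total oxygen = 2.88855 mol. Normalization factor = 8/2.88855 = 2.76956.
Na per 8 O = 0.07196 × 2.76956 = 0.199.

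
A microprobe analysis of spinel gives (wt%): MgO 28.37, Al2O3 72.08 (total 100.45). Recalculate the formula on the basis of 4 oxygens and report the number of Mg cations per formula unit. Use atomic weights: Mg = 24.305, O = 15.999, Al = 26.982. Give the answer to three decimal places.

0.997 Mg apfu

MgO: 28.37/40.304 = 0.70390 mol → 0.70390 mol Mg, 0.70390 mol O.
Al2O3: 72.08/101.961 = 0.70694 mol → 1.41388 mol Al, 2.12082 mol O.
Total oxygen = 2.82472 mol. Normalization factor = 4/2.82472 = 1.41607.
Mg per 4 O = 0.70390 × 1.41607 = 0.997.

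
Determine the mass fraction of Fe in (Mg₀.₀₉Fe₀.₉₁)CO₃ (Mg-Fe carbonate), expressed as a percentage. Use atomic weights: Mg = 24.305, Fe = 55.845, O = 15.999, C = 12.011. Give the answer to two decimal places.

44.97 mass %

Formula mass = 0.09×24.305 + 0.91×55.845 + 1×12.011 + 3×15.999 = 113.014 g/mol, of which 50.819 g is Fe.
So Fe makes up 50.819/113.014 = 0.4497 of the mass, i.e. 44.97%.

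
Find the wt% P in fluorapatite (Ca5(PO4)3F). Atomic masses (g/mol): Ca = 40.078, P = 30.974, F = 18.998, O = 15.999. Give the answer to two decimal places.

Formula mass = 5×40.078 + 3×30.974 + 12×15.999 + 1×18.998 = 504.298 g/mol, of which 92.922 g is P.
So P makes up 92.922/504.298 = 0.1843 of the mass, i.e. 18.43%.

18.43 wt%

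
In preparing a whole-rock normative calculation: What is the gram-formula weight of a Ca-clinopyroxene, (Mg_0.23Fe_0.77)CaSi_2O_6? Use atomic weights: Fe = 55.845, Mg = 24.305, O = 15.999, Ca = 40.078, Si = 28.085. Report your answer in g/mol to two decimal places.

240.83 g/mol

The formula mass is the sum 0.23(24.305) + 0.77(55.845) + 1(40.078) + 2(28.085) + 6(15.999).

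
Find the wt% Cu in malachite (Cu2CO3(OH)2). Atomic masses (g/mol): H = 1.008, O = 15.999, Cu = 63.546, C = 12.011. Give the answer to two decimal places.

Formula mass = 2·63.546 + 1·12.011 + 5·15.999 + 2·1.008 = 221.114 g/mol, of which 127.092 g is Cu.
So Cu makes up 127.092/221.114 = 0.5748 of the mass, i.e. 57.48%.

57.48 wt%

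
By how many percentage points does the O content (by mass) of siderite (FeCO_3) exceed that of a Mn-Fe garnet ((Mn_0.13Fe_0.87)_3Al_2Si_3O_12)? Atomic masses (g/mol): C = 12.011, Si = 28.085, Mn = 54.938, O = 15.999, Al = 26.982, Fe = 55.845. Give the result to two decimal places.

2.83 percentage points

M(FeCO_3) = 115.853 g/mol, so wt% O = 47.997/115.853 × 100 = 41.43%.
M((Mn_0.13Fe_0.87)_3Al_2Si_3O_12) = 497.388 g/mol, so wt% O = 191.988/497.388 × 100 = 38.60%.
41.43 − 38.60 = 2.83 pp.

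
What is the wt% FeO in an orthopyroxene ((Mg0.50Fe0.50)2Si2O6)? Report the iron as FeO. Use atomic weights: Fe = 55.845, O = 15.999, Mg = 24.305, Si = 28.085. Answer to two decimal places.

M((Mg0.50Fe0.50)2Si2O6) = 232.314 g/mol; M(FeO) = 71.844 g/mol.
Moles FeO per formula unit = 1 Fe ÷ 1 = 1.0000.
FeO fraction = (1.0000 × 71.844) / 232.314 = 71.844/232.314 = 0.3093.

30.93 wt%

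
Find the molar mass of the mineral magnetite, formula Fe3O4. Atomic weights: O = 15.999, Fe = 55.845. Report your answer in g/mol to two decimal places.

The formula mass is the sum 3×55.845 + 4×15.999.

231.53 g/mol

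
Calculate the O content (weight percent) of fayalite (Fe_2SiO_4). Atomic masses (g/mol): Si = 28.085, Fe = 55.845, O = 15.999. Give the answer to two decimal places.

M(Fe_2SiO_4) = 203.771 g/mol.
O contributes 4 × 15.999 = 63.996 g per mole.
63.996/203.771 = 0.3141 → 31.41%.

31.41 weight percent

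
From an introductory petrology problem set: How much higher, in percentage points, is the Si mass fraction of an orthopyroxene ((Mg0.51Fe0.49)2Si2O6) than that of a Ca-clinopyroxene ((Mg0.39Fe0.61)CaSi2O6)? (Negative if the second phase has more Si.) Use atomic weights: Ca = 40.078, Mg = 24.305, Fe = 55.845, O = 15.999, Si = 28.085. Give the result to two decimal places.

M((Mg0.51Fe0.49)2Si2O6) = 231.683 g/mol, so wt% Si = 56.170/231.683 × 100 = 24.24%.
M((Mg0.39Fe0.61)CaSi2O6) = 235.786 g/mol, so wt% Si = 56.170/235.786 × 100 = 23.82%.
24.24 − 23.82 = 0.42 pp.

0.42 percentage points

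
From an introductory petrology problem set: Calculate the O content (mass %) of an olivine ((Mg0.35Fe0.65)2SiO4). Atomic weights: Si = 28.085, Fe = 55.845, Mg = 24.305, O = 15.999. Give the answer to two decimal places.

35.22 mass %

M((Mg0.35Fe0.65)2SiO4) = 181.693 g/mol.
O contributes 4 × 15.999 = 63.996 g per mole.
63.996/181.693 = 0.3522 → 35.22%.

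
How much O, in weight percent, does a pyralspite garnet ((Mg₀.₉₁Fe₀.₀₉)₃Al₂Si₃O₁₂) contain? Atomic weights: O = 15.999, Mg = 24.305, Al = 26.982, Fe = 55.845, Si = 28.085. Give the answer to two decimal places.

Formula mass = 2.73×24.305 + 0.27×55.845 + 2×26.982 + 3×28.085 + 12×15.999 = 411.638 g/mol, of which 191.988 g is O.
So O makes up 191.988/411.638 = 0.4664 of the mass, i.e. 46.64%.

46.64 weight percent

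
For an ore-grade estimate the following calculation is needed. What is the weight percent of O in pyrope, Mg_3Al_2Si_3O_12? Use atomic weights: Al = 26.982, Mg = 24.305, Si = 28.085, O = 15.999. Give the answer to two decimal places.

47.63 weight percent

Molar mass of Mg_3Al_2Si_3O_12: 3*24.305 + 2*26.982 + 3*28.085 + 12*15.999 = 403.122 g/mol.
Mass of O per formula unit: 12 × 15.999 = 191.988 g.
Weight fraction O = 191.988 / 403.122 = 0.4763.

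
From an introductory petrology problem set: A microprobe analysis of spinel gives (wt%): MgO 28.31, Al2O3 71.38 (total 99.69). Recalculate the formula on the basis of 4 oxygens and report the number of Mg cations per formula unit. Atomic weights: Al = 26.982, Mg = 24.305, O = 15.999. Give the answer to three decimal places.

1.003 Mg apfu

28.31 wt% MgO ÷ 40.304 g/mol = 0.70241 mol, giving 0.70241 Mg and 0.70241 O.
71.38 wt% Al2O3 ÷ 101.961 g/mol = 0.70007 mol, giving 1.40014 Al and 2.10021 O.
Oxygen sums to 2.80262; scaling by 4/2.80262 = 1.42724 puts the formula on 4 O.
Mg: 0.70241 × 1.42724 = 1.003 atoms per formula unit.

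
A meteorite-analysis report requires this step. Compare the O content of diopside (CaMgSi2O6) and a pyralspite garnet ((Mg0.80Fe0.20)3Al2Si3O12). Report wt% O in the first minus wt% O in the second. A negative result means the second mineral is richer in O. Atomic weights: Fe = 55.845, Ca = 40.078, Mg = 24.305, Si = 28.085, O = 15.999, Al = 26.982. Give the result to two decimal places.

O in CaMgSi2O6: molar mass 216.547 g/mol; 6×15.999 = 95.994 g → 44.33 wt%.
O in (Mg0.80Fe0.20)3Al2Si3O12: molar mass 422.046 g/mol; 12×15.999 = 191.988 g → 45.49 wt%.
Difference = 44.33 − 45.49 = -1.16 percentage points.

-1.16 percentage points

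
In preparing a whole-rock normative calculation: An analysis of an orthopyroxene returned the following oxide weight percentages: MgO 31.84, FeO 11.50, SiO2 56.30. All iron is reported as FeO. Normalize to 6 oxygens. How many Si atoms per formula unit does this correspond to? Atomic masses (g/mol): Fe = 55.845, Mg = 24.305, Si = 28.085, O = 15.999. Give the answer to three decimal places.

MgO: 31.84/40.304 = 0.79000 mol → 0.79000 mol Mg, 0.79000 mol O.
FeO: 11.50/71.844 = 0.16007 mol → 0.16007 mol Fe, 0.16007 mol O.
SiO2: 56.30/60.083 = 0.93704 mol → 0.93704 mol Si, 1.87408 mol O.
Total oxygen = 2.82415 mol. Normalization factor = 6/2.82415 = 2.12453.
Si per 6 O = 0.93704 × 2.12453 = 1.991.

1.991 Si apfu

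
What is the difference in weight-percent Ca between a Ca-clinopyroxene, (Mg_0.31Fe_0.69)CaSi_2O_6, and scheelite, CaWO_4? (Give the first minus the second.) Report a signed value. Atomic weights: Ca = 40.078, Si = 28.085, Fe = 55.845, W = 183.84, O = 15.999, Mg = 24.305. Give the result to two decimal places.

2.90 percentage points

Ca in (Mg_0.31Fe_0.69)CaSi_2O_6: molar mass 238.310 g/mol; 1×40.078 = 40.078 g → 16.82 wt%.
Ca in CaWO_4: molar mass 287.914 g/mol; 1×40.078 = 40.078 g → 13.92 wt%.
Difference = 16.82 − 13.92 = 2.90 percentage points.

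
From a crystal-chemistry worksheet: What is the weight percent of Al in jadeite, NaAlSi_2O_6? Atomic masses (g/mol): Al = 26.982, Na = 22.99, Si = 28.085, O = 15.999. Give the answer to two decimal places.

13.35 wt%

Formula mass = 1×22.99 + 1×26.982 + 2×28.085 + 6×15.999 = 202.136 g/mol, of which 26.982 g is Al.
So Al makes up 26.982/202.136 = 0.1335 of the mass, i.e. 13.35%.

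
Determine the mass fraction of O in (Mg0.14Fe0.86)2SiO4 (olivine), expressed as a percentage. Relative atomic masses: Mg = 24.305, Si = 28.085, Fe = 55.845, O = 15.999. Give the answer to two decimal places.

32.83 wt%

Molar mass of (Mg0.14Fe0.86)2SiO4: 0.28·24.305 + 1.72·55.845 + 1·28.085 + 4·15.999 = 194.940 g/mol.
Mass of O per formula unit: 4 × 15.999 = 63.996 g.
Weight fraction O = 63.996 / 194.940 = 0.3283.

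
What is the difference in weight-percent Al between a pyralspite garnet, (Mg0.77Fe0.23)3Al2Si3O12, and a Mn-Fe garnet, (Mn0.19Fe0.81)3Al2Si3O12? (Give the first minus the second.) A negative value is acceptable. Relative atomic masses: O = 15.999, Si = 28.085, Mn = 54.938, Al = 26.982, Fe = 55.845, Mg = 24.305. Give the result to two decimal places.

M((Mg0.77Fe0.23)3Al2Si3O12) = 424.885 g/mol, so wt% Al = 53.964/424.885 × 100 = 12.70%.
M((Mn0.19Fe0.81)3Al2Si3O12) = 497.225 g/mol, so wt% Al = 53.964/497.225 × 100 = 10.85%.
12.70 − 10.85 = 1.85 pp.

1.85 percentage points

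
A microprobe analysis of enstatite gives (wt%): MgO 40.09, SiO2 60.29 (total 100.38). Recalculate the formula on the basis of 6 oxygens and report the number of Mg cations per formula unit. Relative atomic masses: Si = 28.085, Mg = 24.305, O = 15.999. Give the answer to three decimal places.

40.09 wt% MgO ÷ 40.304 g/mol = 0.99469 mol, giving 0.99469 Mg and 0.99469 O.
60.29 wt% SiO2 ÷ 60.083 g/mol = 1.00345 mol, giving 1.00345 Si and 2.00690 O.
Oxygen sums to 3.00159; scaling by 6/3.00159 = 1.99894 puts the formula on 6 O.
Mg: 0.99469 × 1.99894 = 1.988 atoms per formula unit.

1.988 Mg apfu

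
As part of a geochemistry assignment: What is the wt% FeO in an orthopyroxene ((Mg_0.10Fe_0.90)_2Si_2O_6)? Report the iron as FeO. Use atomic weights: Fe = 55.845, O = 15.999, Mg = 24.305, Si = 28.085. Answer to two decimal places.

Formula mass = 257.546 g/mol.
1.80 Fe → 1.8000 mol FeO per formula unit; M(FeO) = 71.844, so FeO mass = 129.319 g.
129.319/257.546 × 100 = 50.21 wt%.

50.21 wt%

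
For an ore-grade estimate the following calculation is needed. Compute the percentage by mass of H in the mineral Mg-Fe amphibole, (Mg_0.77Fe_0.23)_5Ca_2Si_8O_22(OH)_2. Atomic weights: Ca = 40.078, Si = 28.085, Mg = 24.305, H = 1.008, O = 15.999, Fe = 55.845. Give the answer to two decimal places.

0.24 mass %

M((Mg_0.77Fe_0.23)_5Ca_2Si_8O_22(OH)_2) = 848.624 g/mol.
H contributes 2 × 1.008 = 2.016 g per mole.
2.016/848.624 = 0.0024 → 0.24%.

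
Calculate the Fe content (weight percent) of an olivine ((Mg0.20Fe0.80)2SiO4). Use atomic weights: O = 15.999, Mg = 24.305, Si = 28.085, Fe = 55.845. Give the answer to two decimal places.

46.74 weight percent

Formula mass = 0.40*24.305 + 1.60*55.845 + 1*28.085 + 4*15.999 = 191.155 g/mol, of which 89.352 g is Fe.
So Fe makes up 89.352/191.155 = 0.4674 of the mass, i.e. 46.74%.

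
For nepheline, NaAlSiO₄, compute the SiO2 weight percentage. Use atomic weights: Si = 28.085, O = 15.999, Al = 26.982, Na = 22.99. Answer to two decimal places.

M(NaAlSiO₄) = 142.053 g/mol; M(SiO2) = 60.083 g/mol.
Moles SiO2 per formula unit = 1 Si ÷ 1 = 1.0000.
SiO2 fraction = (1.0000 × 60.083) / 142.053 = 60.083/142.053 = 0.4230.

42.30 wt%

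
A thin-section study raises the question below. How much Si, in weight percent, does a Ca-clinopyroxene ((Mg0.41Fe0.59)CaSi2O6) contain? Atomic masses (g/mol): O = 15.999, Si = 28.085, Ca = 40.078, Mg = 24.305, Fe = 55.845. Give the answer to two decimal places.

23.89 weight percent

M((Mg0.41Fe0.59)CaSi2O6) = 235.156 g/mol.
Si contributes 2 × 28.085 = 56.170 g per mole.
56.170/235.156 = 0.2389 → 23.89%.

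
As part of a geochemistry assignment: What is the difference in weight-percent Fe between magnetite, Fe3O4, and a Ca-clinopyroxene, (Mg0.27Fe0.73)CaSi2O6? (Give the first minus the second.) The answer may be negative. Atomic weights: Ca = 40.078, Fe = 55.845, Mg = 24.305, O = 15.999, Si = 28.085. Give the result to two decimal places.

First mineral: 167.535 g Fe in 231.531 g formula = 72.36 wt% Fe.
Second mineral: 40.767 g Fe in 239.571 g formula = 17.02 wt% Fe.
72.36% − 17.02% gives a difference of 55.34 percentage points.

55.34 percentage points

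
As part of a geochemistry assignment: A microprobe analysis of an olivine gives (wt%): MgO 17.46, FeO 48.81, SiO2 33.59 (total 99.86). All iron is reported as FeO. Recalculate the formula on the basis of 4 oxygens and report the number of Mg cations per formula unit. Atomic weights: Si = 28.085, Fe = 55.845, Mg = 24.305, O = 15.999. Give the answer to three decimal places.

MgO: 17.46/40.304 = 0.43321 mol → 0.43321 mol Mg, 0.43321 mol O.
FeO: 48.81/71.844 = 0.67939 mol → 0.67939 mol Fe, 0.67939 mol O.
SiO2: 33.59/60.083 = 0.55906 mol → 0.55906 mol Si, 1.11812 mol O.
Total oxygen = 2.23072 mol. Normalization factor = 4/2.23072 = 1.79314.
Mg per 4 O = 0.43321 × 1.79314 = 0.777.

0.777 Mg apfu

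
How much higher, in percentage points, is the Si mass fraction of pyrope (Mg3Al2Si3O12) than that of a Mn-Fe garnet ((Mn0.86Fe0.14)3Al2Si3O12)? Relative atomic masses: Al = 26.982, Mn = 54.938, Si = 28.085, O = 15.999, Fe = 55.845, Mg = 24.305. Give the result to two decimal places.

Si in Mg3Al2Si3O12: molar mass 403.122 g/mol; 3×28.085 = 84.255 g → 20.90 wt%.
Si in (Mn0.86Fe0.14)3Al2Si3O12: molar mass 495.402 g/mol; 3×28.085 = 84.255 g → 17.01 wt%.
Difference = 20.90 − 17.01 = 3.89 percentage points.

3.89 percentage points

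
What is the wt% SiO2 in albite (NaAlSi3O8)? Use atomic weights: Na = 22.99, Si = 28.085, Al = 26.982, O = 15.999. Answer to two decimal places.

68.74 wt%

Formula mass = 262.219 g/mol.
3 Si → 3.0000 mol SiO2 per formula unit; M(SiO2) = 60.083, so SiO2 mass = 180.249 g.
180.249/262.219 × 100 = 68.74 wt%.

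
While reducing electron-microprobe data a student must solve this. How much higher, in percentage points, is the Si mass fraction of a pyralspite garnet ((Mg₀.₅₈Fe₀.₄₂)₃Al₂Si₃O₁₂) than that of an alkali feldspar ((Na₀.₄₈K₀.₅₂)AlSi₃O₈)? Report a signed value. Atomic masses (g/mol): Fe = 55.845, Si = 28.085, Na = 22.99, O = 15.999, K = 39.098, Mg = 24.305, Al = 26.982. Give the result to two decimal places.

-12.11 percentage points

M((Mg₀.₅₈Fe₀.₄₂)₃Al₂Si₃O₁₂) = 442.862 g/mol, so wt% Si = 84.255/442.862 × 100 = 19.03%.
M((Na₀.₄₈K₀.₅₂)AlSi₃O₈) = 270.595 g/mol, so wt% Si = 84.255/270.595 × 100 = 31.14%.
19.03 − 31.14 = -12.11 pp.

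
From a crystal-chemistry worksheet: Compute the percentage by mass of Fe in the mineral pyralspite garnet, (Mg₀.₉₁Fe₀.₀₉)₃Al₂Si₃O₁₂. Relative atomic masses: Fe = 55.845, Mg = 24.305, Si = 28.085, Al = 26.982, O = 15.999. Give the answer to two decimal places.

M((Mg₀.₉₁Fe₀.₀₉)₃Al₂Si₃O₁₂) = 411.638 g/mol.
Fe contributes 0.27 × 55.845 = 15.078 g per mole.
15.078/411.638 = 0.0366 → 3.66%.

3.66 wt%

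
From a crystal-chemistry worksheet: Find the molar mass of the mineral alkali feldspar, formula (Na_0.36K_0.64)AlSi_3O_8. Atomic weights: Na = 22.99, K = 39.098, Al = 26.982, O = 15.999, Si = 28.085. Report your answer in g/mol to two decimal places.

272.53 g/mol

The formula mass is the sum 0.36·22.99 + 0.64·39.098 + 1·26.982 + 3·28.085 + 8·15.999.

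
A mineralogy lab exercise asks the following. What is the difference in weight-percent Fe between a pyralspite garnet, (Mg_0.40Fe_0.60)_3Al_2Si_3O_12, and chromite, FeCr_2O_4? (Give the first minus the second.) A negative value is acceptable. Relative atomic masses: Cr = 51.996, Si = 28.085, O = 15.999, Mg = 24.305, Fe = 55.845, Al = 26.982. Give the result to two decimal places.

-3.09 percentage points

M((Mg_0.40Fe_0.60)_3Al_2Si_3O_12) = 459.894 g/mol, so wt% Fe = 100.521/459.894 × 100 = 21.86%.
M(FeCr_2O_4) = 223.833 g/mol, so wt% Fe = 55.845/223.833 × 100 = 24.95%.
21.86 − 24.95 = -3.09 pp.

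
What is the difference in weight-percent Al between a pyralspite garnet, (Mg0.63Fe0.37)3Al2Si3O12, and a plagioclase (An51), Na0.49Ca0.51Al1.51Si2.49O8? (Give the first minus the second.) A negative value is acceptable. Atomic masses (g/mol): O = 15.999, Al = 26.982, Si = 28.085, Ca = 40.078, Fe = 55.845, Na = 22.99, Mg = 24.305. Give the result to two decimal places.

-2.75 percentage points

Al in (Mg0.63Fe0.37)3Al2Si3O12: molar mass 438.131 g/mol; 2×26.982 = 53.964 g → 12.32 wt%.
Al in Na0.49Ca0.51Al1.51Si2.49O8: molar mass 270.371 g/mol; 1.51×26.982 = 40.743 g → 15.07 wt%.
Difference = 12.32 − 15.07 = -2.75 percentage points.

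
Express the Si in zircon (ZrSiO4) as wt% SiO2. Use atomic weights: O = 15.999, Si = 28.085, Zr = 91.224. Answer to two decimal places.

Formula mass = 183.305 g/mol.
1 Si → 1.0000 mol SiO2 per formula unit; M(SiO2) = 60.083, so SiO2 mass = 60.083 g.
60.083/183.305 × 100 = 32.78 wt%.

32.78 wt%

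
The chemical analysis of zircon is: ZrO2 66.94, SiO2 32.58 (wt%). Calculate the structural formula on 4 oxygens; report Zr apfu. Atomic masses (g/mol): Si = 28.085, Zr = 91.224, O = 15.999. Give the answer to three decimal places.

1.001 Zr apfu

ZrO2 (M=123.222): mol = 0.54325; Zr = 0.54325, O = 1.08650.
SiO2 (M=60.083): mol = 0.54225; Si = 0.54225, O = 1.08450.
ΣO = 2.17100; factor = 4/ΣO = 1.84247.
Zr apfu = 0.54325 × 1.84247 = 1.001.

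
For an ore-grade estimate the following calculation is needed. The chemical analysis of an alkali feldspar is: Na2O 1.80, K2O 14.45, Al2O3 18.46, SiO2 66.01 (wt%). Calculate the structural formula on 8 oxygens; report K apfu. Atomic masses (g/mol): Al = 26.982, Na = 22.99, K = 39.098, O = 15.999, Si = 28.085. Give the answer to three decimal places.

0.840 K apfu

Na2O (M=61.979): mol = 0.02904; Na = 0.05808, O = 0.02904.
K2O (M=94.195): mol = 0.15341; K = 0.30682, O = 0.15341.
Al2O3 (M=101.961): mol = 0.18105; Al = 0.36210, O = 0.54315.
SiO2 (M=60.083): mol = 1.09865; Si = 1.09865, O = 2.19730.
ΣO = 2.92290; factor = 8/ΣO = 2.73701.
K apfu = 0.30682 × 2.73701 = 0.840.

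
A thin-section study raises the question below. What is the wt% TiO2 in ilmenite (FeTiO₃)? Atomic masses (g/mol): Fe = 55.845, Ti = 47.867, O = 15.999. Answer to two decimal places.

52.64 wt%

Molar mass of FeTiO₃ = 1*55.845 + 1*47.867 + 3*15.999 = 151.709 g/mol.
Each formula unit contains 1 Ti, equivalent to 1/1 = 1.0000 mol TiO2.
M(TiO2) = 1×47.867 + 2×15.999 = 79.865 g/mol.
Mass of TiO2 per formula unit = 1.0000 × 79.865 = 79.865 g.
TiO2 wt% = 79.865 / 151.709 × 100 = 52.64%.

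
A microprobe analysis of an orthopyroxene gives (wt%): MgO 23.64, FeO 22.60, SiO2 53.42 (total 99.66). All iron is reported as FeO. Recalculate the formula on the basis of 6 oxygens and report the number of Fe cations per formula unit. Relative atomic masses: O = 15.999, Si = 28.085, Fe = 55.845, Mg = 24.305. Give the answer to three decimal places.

0.704 Fe apfu

23.64 wt% MgO ÷ 40.304 g/mol = 0.58654 mol, giving 0.58654 Mg and 0.58654 O.
22.60 wt% FeO ÷ 71.844 g/mol = 0.31457 mol, giving 0.31457 Fe and 0.31457 O.
53.42 wt% SiO2 ÷ 60.083 g/mol = 0.88910 mol, giving 0.88910 Si and 1.77820 O.
Oxygen sums to 2.67931; scaling by 6/2.67931 = 2.23938 puts the formula on 6 O.
Fe: 0.31457 × 2.23938 = 0.704 atoms per formula unit.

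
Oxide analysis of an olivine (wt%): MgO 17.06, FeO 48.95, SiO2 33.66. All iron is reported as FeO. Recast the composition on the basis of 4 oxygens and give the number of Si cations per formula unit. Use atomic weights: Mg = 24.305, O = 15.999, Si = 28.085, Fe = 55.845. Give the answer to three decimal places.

MgO (M=40.304): mol = 0.42328; Mg = 0.42328, O = 0.42328.
FeO (M=71.844): mol = 0.68134; Fe = 0.68134, O = 0.68134.
SiO2 (M=60.083): mol = 0.56023; Si = 0.56023, O = 1.12046.
ΣO = 2.22508; factor = 4/ΣO = 1.79769.
Si apfu = 0.56023 × 1.79769 = 1.007.

1.007 Si apfu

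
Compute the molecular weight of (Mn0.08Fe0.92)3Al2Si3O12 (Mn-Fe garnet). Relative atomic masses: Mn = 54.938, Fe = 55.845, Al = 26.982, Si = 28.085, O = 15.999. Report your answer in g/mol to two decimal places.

497.52 g/mol

M = 0.24×54.938 + 2.76×55.845 + 2×26.982 + 3×28.085 + 12×15.999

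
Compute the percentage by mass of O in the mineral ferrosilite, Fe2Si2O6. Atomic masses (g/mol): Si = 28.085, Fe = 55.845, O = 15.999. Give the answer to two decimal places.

36.38 mass %

Molar mass of Fe2Si2O6: 2×55.845 + 2×28.085 + 6×15.999 = 263.854 g/mol.
Mass of O per formula unit: 6 × 15.999 = 95.994 g.
Weight fraction O = 95.994 / 263.854 = 0.3638.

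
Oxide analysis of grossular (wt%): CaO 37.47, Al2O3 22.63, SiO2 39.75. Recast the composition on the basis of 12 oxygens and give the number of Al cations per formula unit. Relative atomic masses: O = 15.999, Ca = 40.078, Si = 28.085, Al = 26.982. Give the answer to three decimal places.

2.005 Al apfu

37.47 wt% CaO ÷ 56.077 g/mol = 0.66819 mol, giving 0.66819 Ca and 0.66819 O.
22.63 wt% Al2O3 ÷ 101.961 g/mol = 0.22195 mol, giving 0.44390 Al and 0.66585 O.
39.75 wt% SiO2 ÷ 60.083 g/mol = 0.66158 mol, giving 0.66158 Si and 1.32316 O.
Oxygen sums to 2.65720; scaling by 12/2.65720 = 4.51603 puts the formula on 12 O.
Al: 0.44390 × 4.51603 = 2.005 atoms per formula unit.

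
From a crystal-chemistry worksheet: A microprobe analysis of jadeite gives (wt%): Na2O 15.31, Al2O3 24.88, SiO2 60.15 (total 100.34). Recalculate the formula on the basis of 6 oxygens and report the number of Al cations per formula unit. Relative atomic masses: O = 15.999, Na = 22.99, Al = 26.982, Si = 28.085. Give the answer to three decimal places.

0.982 Al apfu

Na2O: 15.31/61.979 = 0.24702 mol → 0.49404 mol Na, 0.24702 mol O.
Al2O3: 24.88/101.961 = 0.24401 mol → 0.48802 mol Al, 0.73203 mol O.
SiO2: 60.15/60.083 = 1.00112 mol → 1.00112 mol Si, 2.00224 mol O.
Total oxygen = 2.98129 mol. Normalization factor = 6/2.98129 = 2.01255.
Al per 6 O = 0.48802 × 2.01255 = 0.982.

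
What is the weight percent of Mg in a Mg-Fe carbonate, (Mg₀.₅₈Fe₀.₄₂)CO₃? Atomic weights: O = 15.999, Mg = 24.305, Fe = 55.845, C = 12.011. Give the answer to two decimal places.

Formula mass = 0.58·24.305 + 0.42·55.845 + 1·12.011 + 3·15.999 = 97.560 g/mol, of which 14.097 g is Mg.
So Mg makes up 14.097/97.560 = 0.1445 of the mass, i.e. 14.45%.

14.45 weight percent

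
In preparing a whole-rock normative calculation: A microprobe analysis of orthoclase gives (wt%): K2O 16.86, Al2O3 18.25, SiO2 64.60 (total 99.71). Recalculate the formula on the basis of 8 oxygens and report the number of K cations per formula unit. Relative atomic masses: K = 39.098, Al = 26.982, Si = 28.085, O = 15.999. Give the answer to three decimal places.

16.86 wt% K2O ÷ 94.195 g/mol = 0.17899 mol, giving 0.35798 K and 0.17899 O.
18.25 wt% Al2O3 ÷ 101.961 g/mol = 0.17899 mol, giving 0.35798 Al and 0.53697 O.
64.60 wt% SiO2 ÷ 60.083 g/mol = 1.07518 mol, giving 1.07518 Si and 2.15036 O.
Oxygen sums to 2.86632; scaling by 8/2.86632 = 2.79104 puts the formula on 8 O.
K: 0.35798 × 2.79104 = 0.999 atoms per formula unit.

0.999 K apfu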